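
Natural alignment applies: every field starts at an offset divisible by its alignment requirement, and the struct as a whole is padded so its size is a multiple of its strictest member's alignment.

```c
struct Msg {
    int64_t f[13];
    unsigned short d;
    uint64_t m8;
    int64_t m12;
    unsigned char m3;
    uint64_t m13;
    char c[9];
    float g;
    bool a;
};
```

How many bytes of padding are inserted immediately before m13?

7

f at 0 (size 104, align 8) → ends 104
d at 104 (size 2, align 2) → ends 106
pad 6 to align 8 for m8
m8 at 112 (size 8, align 8) → ends 120
m12 at 120 (size 8, align 8) → ends 128
m3 at 128 (size 1, align 1) → ends 129
pad 7 to align 8 for m13
m13 at 136 (size 8, align 8) → ends 144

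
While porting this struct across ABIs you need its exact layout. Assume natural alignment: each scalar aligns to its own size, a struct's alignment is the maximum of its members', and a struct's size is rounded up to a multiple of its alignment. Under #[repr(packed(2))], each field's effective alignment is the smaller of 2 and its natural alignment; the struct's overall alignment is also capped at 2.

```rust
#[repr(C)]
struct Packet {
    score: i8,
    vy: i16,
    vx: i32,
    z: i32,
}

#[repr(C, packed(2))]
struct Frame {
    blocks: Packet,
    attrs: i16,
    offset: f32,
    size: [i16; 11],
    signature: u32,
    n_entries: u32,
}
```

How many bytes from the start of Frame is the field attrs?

12

Packet: score at 0 (size 1, align 1) → ends 1; pad 1 to align 2 for vy; vy at 2 (size 2, align 2) → ends 4; vx at 4 (size 4, align 4) → ends 8; z at 8 (size 4, align 4) → ends 12; total 12 bytes, alignment 4
blocks at 0 (size 12, align 2) → ends 12
attrs at 12 (size 2, align 2) → ends 14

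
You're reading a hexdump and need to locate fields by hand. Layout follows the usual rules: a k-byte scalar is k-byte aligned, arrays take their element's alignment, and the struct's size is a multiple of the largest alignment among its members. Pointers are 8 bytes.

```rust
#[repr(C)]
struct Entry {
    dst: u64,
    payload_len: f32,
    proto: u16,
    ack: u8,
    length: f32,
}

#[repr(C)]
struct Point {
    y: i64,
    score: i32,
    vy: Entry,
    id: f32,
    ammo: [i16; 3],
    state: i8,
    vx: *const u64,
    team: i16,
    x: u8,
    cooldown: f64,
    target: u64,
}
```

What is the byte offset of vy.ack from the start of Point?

30

Entry: 0..8  dst  (8B, 8-aligned); 8..12  payload_len  (4B, 4-aligned); 12..14  proto  (2B, 2-aligned); 14..15  ack  (1B, 1-aligned); 15..16  -- padding (1B); 16..20  length  (4B, 4-aligned); 20..24  -- tail padding (4B); sizeof = 24, alignof = 8
0..8  y  (8B, 8-aligned)
8..12  score  (4B, 4-aligned)
12..16  -- padding (4B)
16..40  vy  (24B, 8-aligned)
within Entry: ack at 14
16 + 14 = 30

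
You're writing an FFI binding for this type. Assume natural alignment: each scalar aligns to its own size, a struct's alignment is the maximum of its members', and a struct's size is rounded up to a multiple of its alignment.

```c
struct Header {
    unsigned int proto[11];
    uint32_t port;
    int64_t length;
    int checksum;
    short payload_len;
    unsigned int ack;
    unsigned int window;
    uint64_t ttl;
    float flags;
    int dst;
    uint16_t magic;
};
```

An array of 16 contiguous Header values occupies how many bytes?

0..44  proto  (44B, 4-aligned)
44..48  port  (4B, 4-aligned)
48..56  length  (8B, 8-aligned)
56..60  checksum  (4B, 4-aligned)
60..62  payload_len  (2B, 2-aligned)
62..64  -- padding (2B)
64..68  ack  (4B, 4-aligned)
68..72  window  (4B, 4-aligned)
72..80  ttl  (8B, 8-aligned)
80..84  flags  (4B, 4-aligned)
84..88  dst  (4B, 4-aligned)
88..90  magic  (2B, 2-aligned)
90..96  -- tail padding (6B)
sizeof = 96, alignof = 8
array of 16: 16 × 96 = 1536

1536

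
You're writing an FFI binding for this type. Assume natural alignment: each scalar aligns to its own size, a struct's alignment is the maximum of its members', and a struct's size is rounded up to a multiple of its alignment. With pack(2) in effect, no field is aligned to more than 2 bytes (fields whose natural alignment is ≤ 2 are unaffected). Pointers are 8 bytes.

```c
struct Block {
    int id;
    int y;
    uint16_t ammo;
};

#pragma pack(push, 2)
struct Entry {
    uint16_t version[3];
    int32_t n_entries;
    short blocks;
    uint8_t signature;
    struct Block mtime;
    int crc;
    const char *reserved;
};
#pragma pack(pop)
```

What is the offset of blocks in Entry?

10

Block: id at 0 (size 4, align 4) → ends 4; y at 4 (size 4, align 4) → ends 8; ammo at 8 (size 2, align 2) → ends 10; tail pad 2 to reach multiple of 4; total 12 bytes, alignment 4
version at 0 (size 6, align 2) → ends 6
n_entries at 6 (size 4, align 2) → ends 10
blocks at 10 (size 2, align 2) → ends 12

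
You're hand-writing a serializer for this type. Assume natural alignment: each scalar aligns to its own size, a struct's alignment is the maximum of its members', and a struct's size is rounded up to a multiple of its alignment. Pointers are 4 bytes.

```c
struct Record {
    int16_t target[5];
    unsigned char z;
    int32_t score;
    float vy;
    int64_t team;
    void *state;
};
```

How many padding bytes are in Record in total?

@0: target [10B, align 2] → 10
@10: z [1B, align 1] → 11
+1 pad (align 4)
@12: score [4B, align 4] → 16
@16: vy [4B, align 4] → 20
+4 pad (align 8)
@24: team [8B, align 8] → 32
@32: state [4B, align 4] → 36
+4 tail pad (align 8)
size 40, align 8
data bytes 31, size 40 → padding 9

9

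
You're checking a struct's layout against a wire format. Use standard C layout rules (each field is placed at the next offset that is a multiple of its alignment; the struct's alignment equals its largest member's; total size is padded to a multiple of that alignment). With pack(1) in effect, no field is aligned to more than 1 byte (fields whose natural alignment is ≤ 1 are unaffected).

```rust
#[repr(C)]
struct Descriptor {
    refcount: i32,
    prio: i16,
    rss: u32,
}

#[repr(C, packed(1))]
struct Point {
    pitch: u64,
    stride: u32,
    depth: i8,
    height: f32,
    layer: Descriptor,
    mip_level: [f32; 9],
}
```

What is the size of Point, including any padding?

Descriptor: refcount at 0 (size 4, align 4) → ends 4; prio at 4 (size 2, align 2) → ends 6; pad 2 to align 4 for rss; rss at 8 (size 4, align 4) → ends 12; total 12 bytes, alignment 4
pitch at 0 (size 8, align 1) → ends 8
stride at 8 (size 4, align 1) → ends 12
depth at 12 (size 1, align 1) → ends 13
height at 13 (size 4, align 1) → ends 17
layer at 17 (size 12, align 1) → ends 29
mip_level at 29 (size 36, align 1) → ends 65
total 65 bytes, alignment 1

65 bytes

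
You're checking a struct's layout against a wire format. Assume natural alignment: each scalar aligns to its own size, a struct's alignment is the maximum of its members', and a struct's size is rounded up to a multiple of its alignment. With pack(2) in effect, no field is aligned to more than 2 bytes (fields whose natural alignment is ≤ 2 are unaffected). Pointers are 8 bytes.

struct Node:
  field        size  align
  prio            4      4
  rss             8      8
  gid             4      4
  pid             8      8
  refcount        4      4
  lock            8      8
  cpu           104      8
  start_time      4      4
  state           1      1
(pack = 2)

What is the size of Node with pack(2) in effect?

prio at 0 (size 4, align 2) → ends 4
rss at 4 (size 8, align 2) → ends 12
gid at 12 (size 4, align 2) → ends 16
pid at 16 (size 8, align 2) → ends 24
refcount at 24 (size 4, align 2) → ends 28
lock at 28 (size 8, align 2) → ends 36
cpu at 36 (size 104, align 2) → ends 140
start_time at 140 (size 4, align 2) → ends 144
state at 144 (size 1, align 1) → ends 145
tail pad 1 to reach multiple of 2
total 146 bytes, alignment 2

146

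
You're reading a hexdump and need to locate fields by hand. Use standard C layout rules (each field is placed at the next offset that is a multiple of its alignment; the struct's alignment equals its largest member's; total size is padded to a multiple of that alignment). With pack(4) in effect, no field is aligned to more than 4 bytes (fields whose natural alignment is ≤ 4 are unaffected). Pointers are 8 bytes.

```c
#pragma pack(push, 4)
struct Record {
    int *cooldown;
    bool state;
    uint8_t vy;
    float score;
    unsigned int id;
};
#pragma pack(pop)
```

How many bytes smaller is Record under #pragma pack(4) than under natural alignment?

natural layout:
  cooldown at 0 (size 8, align 8) → ends 8
  state at 8 (size 1, align 1) → ends 9
  vy at 9 (size 1, align 1) → ends 10
  pad 2 to align 4 for score
  score at 12 (size 4, align 4) → ends 16
  id at 16 (size 4, align 4) → ends 20
  tail pad 4 to reach multiple of 8
  total 24 bytes, alignment 8
packed(4) layout:
  cooldown at 0 (size 8, align 4) → ends 8
  state at 8 (size 1, align 1) → ends 9
  vy at 9 (size 1, align 1) → ends 10
  pad 2 to align 4 for score
  score at 12 (size 4, align 4) → ends 16
  id at 16 (size 4, align 4) → ends 20
  total 20 bytes, alignment 4
24 − 20 = 4

4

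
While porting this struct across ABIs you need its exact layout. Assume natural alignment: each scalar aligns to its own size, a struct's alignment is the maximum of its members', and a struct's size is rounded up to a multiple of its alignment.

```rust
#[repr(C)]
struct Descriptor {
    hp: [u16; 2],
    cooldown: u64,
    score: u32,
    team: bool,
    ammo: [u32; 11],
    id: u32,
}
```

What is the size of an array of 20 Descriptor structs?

hp at 0 (size 4, align 2) → ends 4
pad 4 to align 8 for cooldown
cooldown at 8 (size 8, align 8) → ends 16
score at 16 (size 4, align 4) → ends 20
team at 20 (size 1, align 1) → ends 21
pad 3 to align 4 for ammo
ammo at 24 (size 44, align 4) → ends 68
id at 68 (size 4, align 4) → ends 72
total 72 bytes, alignment 8
array of 20: 20 × 72 = 1440

1440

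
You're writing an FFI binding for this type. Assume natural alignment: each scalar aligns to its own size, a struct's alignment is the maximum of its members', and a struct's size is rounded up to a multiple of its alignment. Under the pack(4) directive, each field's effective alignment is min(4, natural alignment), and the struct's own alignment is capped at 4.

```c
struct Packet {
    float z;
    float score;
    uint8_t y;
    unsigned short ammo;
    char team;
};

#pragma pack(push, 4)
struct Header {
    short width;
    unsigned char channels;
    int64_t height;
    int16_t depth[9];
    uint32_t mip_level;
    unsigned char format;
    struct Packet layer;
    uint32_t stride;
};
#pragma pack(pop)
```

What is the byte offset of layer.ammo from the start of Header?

50

Packet: @0: z [4B, align 4] → 4; @4: score [4B, align 4] → 8; @8: y [1B, align 1] → 9; +1 pad (align 2); @10: ammo [2B, align 2] → 12; @12: team [1B, align 1] → 13; +3 tail pad (align 4); size 16, align 4
@0: width [2B, align 2] → 2
@2: channels [1B, align 1] → 3
+1 pad (align 4)
@4: height [8B, align 4] → 12
@12: depth [18B, align 2] → 30
+2 pad (align 4)
@32: mip_level [4B, align 4] → 36
@36: format [1B, align 1] → 37
+3 pad (align 4)
@40: layer [16B, align 4] → 56
within Packet: ammo at 10
40 + 10 = 50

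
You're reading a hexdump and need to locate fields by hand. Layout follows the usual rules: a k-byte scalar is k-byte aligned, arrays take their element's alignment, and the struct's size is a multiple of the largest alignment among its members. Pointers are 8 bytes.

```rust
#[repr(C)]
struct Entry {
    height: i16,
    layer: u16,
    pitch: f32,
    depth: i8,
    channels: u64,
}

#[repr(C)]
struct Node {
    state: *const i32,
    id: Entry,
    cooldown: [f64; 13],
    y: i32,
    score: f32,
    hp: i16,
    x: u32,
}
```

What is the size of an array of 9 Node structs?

Entry: 0..2  height  (2B, 2-aligned); 2..4  layer  (2B, 2-aligned); 4..8  pitch  (4B, 4-aligned); 8..9  depth  (1B, 1-aligned); 9..16  -- padding (7B); 16..24  channels  (8B, 8-aligned); sizeof = 24, alignof = 8
0..8  state  (8B, 8-aligned)
8..32  id  (24B, 8-aligned)
32..136  cooldown  (104B, 8-aligned)
136..140  y  (4B, 4-aligned)
140..144  score  (4B, 4-aligned)
144..146  hp  (2B, 2-aligned)
146..148  -- padding (2B)
148..152  x  (4B, 4-aligned)
sizeof = 152, alignof = 8
array of 9: 9 × 152 = 1368

1368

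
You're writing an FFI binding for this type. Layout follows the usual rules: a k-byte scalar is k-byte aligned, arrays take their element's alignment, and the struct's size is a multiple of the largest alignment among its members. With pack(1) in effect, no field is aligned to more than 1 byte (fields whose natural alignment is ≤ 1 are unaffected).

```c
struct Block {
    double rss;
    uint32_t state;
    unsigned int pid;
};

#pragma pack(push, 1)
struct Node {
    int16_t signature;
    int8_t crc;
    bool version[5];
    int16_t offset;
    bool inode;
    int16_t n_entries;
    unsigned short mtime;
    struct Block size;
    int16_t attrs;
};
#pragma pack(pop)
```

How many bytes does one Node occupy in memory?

33

Block: @0: rss [8B, align 8] → 8; @8: state [4B, align 4] → 12; @12: pid [4B, align 4] → 16; size 16, align 8
@0: signature [2B, align 1] → 2
@2: crc [1B, align 1] → 3
@3: version [5B, align 1] → 8
@8: offset [2B, align 1] → 10
@10: inode [1B, align 1] → 11
@11: n_entries [2B, align 1] → 13
@13: mtime [2B, align 1] → 15
@15: size [16B, align 1] → 31
@31: attrs [2B, align 1] → 33
size 33, align 1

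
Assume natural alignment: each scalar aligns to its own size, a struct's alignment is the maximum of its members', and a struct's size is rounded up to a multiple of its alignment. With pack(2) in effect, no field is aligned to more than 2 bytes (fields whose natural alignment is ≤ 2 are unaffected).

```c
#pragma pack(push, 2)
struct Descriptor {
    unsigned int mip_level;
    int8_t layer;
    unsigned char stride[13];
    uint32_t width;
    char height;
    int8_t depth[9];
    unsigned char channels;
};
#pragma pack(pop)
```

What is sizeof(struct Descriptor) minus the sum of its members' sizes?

0..4  mip_level  (4B, 2-aligned)
4..5  layer  (1B, 1-aligned)
5..18  stride  (13B, 1-aligned)
18..22  width  (4B, 2-aligned)
22..23  height  (1B, 1-aligned)
23..32  depth  (9B, 1-aligned)
32..33  channels  (1B, 1-aligned)
33..34  -- tail padding (1B)
sizeof = 34, alignof = 2
data bytes 33, size 34 → padding 1

1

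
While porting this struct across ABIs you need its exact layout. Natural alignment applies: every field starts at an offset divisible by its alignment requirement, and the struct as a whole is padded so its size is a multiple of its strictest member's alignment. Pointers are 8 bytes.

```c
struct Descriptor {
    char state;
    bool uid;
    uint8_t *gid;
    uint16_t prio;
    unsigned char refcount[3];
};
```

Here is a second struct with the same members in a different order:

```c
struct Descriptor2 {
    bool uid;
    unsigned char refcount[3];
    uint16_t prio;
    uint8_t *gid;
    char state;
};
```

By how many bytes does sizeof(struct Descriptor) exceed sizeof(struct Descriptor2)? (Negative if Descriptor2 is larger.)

0

state at 0 (size 1, align 1) → ends 1
uid at 1 (size 1, align 1) → ends 2
pad 6 to align 8 for gid
gid at 8 (size 8, align 8) → ends 16
prio at 16 (size 2, align 2) → ends 18
refcount at 18 (size 3, align 1) → ends 21
tail pad 3 to reach multiple of 8
total 24 bytes, alignment 8
— Descriptor2 —
uid at 0 (size 1, align 1) → ends 1
refcount at 1 (size 3, align 1) → ends 4
prio at 4 (size 2, align 2) → ends 6
pad 2 to align 8 for gid
gid at 8 (size 8, align 8) → ends 16
state at 16 (size 1, align 1) → ends 17
tail pad 7 to reach multiple of 8
total 24 bytes, alignment 8
24 − 24 = 0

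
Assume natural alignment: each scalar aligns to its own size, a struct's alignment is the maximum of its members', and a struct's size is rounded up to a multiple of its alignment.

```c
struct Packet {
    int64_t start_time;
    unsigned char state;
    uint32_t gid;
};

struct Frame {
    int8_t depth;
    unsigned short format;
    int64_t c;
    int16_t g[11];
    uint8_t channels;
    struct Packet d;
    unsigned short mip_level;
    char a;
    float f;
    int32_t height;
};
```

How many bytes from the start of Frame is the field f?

60

Packet: 0..8  start_time  (8B, 8-aligned); 8..9  state  (1B, 1-aligned); 9..12  -- padding (3B); 12..16  gid  (4B, 4-aligned); sizeof = 16, alignof = 8
0..1  depth  (1B, 1-aligned)
1..2  -- padding (1B)
2..4  format  (2B, 2-aligned)
4..8  -- padding (4B)
8..16  c  (8B, 8-aligned)
16..38  g  (22B, 2-aligned)
38..39  channels  (1B, 1-aligned)
39..40  -- padding (1B)
40..56  d  (16B, 8-aligned)
56..58  mip_level  (2B, 2-aligned)
58..59  a  (1B, 1-aligned)
59..60  -- padding (1B)
60..64  f  (4B, 4-aligned)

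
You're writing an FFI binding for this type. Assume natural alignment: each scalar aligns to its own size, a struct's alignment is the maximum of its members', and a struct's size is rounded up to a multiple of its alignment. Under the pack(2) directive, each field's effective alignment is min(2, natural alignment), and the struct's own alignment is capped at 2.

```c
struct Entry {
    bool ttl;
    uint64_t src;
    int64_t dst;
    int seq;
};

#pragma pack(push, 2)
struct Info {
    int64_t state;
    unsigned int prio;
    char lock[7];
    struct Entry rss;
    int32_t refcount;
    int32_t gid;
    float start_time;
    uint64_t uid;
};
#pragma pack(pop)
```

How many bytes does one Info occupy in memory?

72

Entry: @0: ttl [1B, align 1] → 1; +7 pad (align 8); @8: src [8B, align 8] → 16; @16: dst [8B, align 8] → 24; @24: seq [4B, align 4] → 28; +4 tail pad (align 8); size 32, align 8
@0: state [8B, align 2] → 8
@8: prio [4B, align 2] → 12
@12: lock [7B, align 1] → 19
+1 pad (align 2)
@20: rss [32B, align 2] → 52
@52: refcount [4B, align 2] → 56
@56: gid [4B, align 2] → 60
@60: start_time [4B, align 2] → 64
@64: uid [8B, align 2] → 72
size 72, align 2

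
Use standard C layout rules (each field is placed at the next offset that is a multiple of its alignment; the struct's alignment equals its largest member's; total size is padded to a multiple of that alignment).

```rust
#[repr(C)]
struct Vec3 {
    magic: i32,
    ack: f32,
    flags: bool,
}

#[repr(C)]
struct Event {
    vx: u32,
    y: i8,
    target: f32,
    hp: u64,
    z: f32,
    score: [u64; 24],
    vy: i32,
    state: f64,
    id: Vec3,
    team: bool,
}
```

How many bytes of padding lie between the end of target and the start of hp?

4

Vec3: magic at 0 (size 4, align 4) → ends 4; ack at 4 (size 4, align 4) → ends 8; flags at 8 (size 1, align 1) → ends 9; tail pad 3 to reach multiple of 4; total 12 bytes, alignment 4
vx at 0 (size 4, align 4) → ends 4
y at 4 (size 1, align 1) → ends 5
pad 3 to align 4 for target
target at 8 (size 4, align 4) → ends 12
pad 4 to align 8 for hp
hp at 16 (size 8, align 8) → ends 24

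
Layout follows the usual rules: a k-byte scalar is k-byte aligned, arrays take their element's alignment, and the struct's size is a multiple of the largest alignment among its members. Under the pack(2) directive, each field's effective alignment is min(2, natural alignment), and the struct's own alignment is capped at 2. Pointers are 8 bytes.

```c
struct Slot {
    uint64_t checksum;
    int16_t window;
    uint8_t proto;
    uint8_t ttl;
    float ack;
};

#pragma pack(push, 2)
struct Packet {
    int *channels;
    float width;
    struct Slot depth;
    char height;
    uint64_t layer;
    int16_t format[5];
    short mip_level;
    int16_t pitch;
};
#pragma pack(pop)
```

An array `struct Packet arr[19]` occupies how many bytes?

988

Slot: 0..8  checksum  (8B, 8-aligned); 8..10  window  (2B, 2-aligned); 10..11  proto  (1B, 1-aligned); 11..12  ttl  (1B, 1-aligned); 12..16  ack  (4B, 4-aligned); sizeof = 16, alignof = 8
0..8  channels  (8B, 2-aligned)
8..12  width  (4B, 2-aligned)
12..28  depth  (16B, 2-aligned)
28..29  height  (1B, 1-aligned)
29..30  -- padding (1B)
30..38  layer  (8B, 2-aligned)
38..48  format  (10B, 2-aligned)
48..50  mip_level  (2B, 2-aligned)
50..52  pitch  (2B, 2-aligned)
sizeof = 52, alignof = 2
array of 19: 19 × 52 = 988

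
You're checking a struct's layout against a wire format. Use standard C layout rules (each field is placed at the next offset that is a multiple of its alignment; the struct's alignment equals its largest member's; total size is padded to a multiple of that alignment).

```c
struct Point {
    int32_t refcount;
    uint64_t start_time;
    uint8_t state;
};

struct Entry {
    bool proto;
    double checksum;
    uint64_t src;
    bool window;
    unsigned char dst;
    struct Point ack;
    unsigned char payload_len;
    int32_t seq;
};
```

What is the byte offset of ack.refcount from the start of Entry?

32

Point: 0..4  refcount  (4B, 4-aligned); 4..8  -- padding (4B); 8..16  start_time  (8B, 8-aligned); 16..17  state  (1B, 1-aligned); 17..24  -- tail padding (7B); sizeof = 24, alignof = 8
0..1  proto  (1B, 1-aligned)
1..8  -- padding (7B)
8..16  checksum  (8B, 8-aligned)
16..24  src  (8B, 8-aligned)
24..25  window  (1B, 1-aligned)
25..26  dst  (1B, 1-aligned)
26..32  -- padding (6B)
32..56  ack  (24B, 8-aligned)
within Point: refcount at 0
32 + 0 = 32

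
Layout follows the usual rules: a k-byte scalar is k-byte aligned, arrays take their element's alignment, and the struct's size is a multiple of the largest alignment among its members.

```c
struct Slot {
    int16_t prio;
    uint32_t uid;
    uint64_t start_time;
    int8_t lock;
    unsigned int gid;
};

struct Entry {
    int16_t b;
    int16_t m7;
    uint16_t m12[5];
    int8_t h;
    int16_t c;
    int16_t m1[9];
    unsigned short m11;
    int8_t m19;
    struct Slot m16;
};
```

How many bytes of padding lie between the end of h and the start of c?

1

Slot: prio at 0 (size 2, align 2) → ends 2; pad 2 to align 4 for uid; uid at 4 (size 4, align 4) → ends 8; start_time at 8 (size 8, align 8) → ends 16; lock at 16 (size 1, align 1) → ends 17; pad 3 to align 4 for gid; gid at 20 (size 4, align 4) → ends 24; total 24 bytes, alignment 8
b at 0 (size 2, align 2) → ends 2
m7 at 2 (size 2, align 2) → ends 4
m12 at 4 (size 10, align 2) → ends 14
h at 14 (size 1, align 1) → ends 15
pad 1 to align 2 for c
c at 16 (size 2, align 2) → ends 18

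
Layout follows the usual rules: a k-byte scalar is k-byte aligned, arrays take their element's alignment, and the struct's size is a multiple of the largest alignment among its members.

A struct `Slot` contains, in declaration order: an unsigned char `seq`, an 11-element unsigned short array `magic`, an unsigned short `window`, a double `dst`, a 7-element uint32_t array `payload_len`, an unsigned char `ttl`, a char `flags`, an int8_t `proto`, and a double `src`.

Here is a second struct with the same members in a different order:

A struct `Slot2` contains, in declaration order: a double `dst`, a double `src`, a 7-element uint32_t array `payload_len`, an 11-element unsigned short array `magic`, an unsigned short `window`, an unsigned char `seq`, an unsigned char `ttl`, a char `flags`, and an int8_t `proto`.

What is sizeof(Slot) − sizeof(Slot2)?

8

seq at 0 (size 1, align 1) → ends 1
pad 1 to align 2 for magic
magic at 2 (size 22, align 2) → ends 24
window at 24 (size 2, align 2) → ends 26
pad 6 to align 8 for dst
dst at 32 (size 8, align 8) → ends 40
payload_len at 40 (size 28, align 4) → ends 68
ttl at 68 (size 1, align 1) → ends 69
flags at 69 (size 1, align 1) → ends 70
proto at 70 (size 1, align 1) → ends 71
pad 1 to align 8 for src
src at 72 (size 8, align 8) → ends 80
total 80 bytes, alignment 8
— Slot2 —
dst at 0 (size 8, align 8) → ends 8
src at 8 (size 8, align 8) → ends 16
payload_len at 16 (size 28, align 4) → ends 44
magic at 44 (size 22, align 2) → ends 66
window at 66 (size 2, align 2) → ends 68
seq at 68 (size 1, align 1) → ends 69
ttl at 69 (size 1, align 1) → ends 70
flags at 70 (size 1, align 1) → ends 71
proto at 71 (size 1, align 1) → ends 72
total 72 bytes, alignment 8
80 − 72 = 8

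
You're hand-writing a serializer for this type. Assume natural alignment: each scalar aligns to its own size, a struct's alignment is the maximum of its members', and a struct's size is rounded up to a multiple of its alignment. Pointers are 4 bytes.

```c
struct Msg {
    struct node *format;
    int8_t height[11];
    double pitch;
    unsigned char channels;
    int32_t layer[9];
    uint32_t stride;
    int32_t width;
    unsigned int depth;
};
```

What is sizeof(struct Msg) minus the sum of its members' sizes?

8

0..4  format  (4B, 4-aligned)
4..15  height  (11B, 1-aligned)
15..16  -- padding (1B)
16..24  pitch  (8B, 8-aligned)
24..25  channels  (1B, 1-aligned)
25..28  -- padding (3B)
28..64  layer  (36B, 4-aligned)
64..68  stride  (4B, 4-aligned)
68..72  width  (4B, 4-aligned)
72..76  depth  (4B, 4-aligned)
76..80  -- tail padding (4B)
sizeof = 80, alignof = 8
data bytes 72, size 80 → padding 8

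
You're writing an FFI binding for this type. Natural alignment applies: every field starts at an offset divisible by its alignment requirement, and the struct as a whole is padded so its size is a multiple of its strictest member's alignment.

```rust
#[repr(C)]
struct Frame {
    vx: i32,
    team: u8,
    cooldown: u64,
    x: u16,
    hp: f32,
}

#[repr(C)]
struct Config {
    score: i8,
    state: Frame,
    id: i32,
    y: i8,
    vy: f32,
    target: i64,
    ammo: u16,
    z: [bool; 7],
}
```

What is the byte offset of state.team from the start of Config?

Frame: 0..4  vx  (4B, 4-aligned); 4..5  team  (1B, 1-aligned); 5..8  -- padding (3B); 8..16  cooldown  (8B, 8-aligned); 16..18  x  (2B, 2-aligned); 18..20  -- padding (2B); 20..24  hp  (4B, 4-aligned); sizeof = 24, alignof = 8
0..1  score  (1B, 1-aligned)
1..8  -- padding (7B)
8..32  state  (24B, 8-aligned)
within Frame: team at 4
8 + 4 = 12

12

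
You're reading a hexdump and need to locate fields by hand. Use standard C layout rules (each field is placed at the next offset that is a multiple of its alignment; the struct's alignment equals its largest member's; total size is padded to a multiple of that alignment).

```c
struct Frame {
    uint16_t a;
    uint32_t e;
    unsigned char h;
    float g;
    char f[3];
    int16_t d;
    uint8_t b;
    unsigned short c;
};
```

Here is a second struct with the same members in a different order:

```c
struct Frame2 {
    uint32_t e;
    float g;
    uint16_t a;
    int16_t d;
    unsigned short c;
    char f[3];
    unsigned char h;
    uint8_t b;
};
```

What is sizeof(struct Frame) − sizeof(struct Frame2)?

8

a at 0 (size 2, align 2) → ends 2
pad 2 to align 4 for e
e at 4 (size 4, align 4) → ends 8
h at 8 (size 1, align 1) → ends 9
pad 3 to align 4 for g
g at 12 (size 4, align 4) → ends 16
f at 16 (size 3, align 1) → ends 19
pad 1 to align 2 for d
d at 20 (size 2, align 2) → ends 22
b at 22 (size 1, align 1) → ends 23
pad 1 to align 2 for c
c at 24 (size 2, align 2) → ends 26
tail pad 2 to reach multiple of 4
total 28 bytes, alignment 4
— Frame2 —
e at 0 (size 4, align 4) → ends 4
g at 4 (size 4, align 4) → ends 8
a at 8 (size 2, align 2) → ends 10
d at 10 (size 2, align 2) → ends 12
c at 12 (size 2, align 2) → ends 14
f at 14 (size 3, align 1) → ends 17
h at 17 (size 1, align 1) → ends 18
b at 18 (size 1, align 1) → ends 19
tail pad 1 to reach multiple of 4
total 20 bytes, alignment 4
28 − 20 = 8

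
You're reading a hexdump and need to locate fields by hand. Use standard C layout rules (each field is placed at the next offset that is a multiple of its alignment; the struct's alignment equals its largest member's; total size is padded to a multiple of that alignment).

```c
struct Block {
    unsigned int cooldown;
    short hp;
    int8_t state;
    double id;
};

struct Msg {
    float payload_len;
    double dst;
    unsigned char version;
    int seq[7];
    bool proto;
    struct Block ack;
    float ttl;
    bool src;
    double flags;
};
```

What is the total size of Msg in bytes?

Block: @0: cooldown [4B, align 4] → 4; @4: hp [2B, align 2] → 6; @6: state [1B, align 1] → 7; +1 pad (align 8); @8: id [8B, align 8] → 16; size 16, align 8
@0: payload_len [4B, align 4] → 4
+4 pad (align 8)
@8: dst [8B, align 8] → 16
@16: version [1B, align 1] → 17
+3 pad (align 4)
@20: seq [28B, align 4] → 48
@48: proto [1B, align 1] → 49
+7 pad (align 8)
@56: ack [16B, align 8] → 72
@72: ttl [4B, align 4] → 76
@76: src [1B, align 1] → 77
+3 pad (align 8)
@80: flags [8B, align 8] → 88
size 88, align 8

88 bytes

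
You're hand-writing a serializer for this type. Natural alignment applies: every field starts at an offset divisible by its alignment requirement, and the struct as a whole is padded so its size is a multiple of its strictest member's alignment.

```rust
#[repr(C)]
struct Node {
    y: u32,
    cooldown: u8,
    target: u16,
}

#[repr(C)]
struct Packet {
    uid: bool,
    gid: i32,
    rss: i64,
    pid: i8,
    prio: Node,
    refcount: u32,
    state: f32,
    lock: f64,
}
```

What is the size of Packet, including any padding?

Node: y at 0 (size 4, align 4) → ends 4; cooldown at 4 (size 1, align 1) → ends 5; pad 1 to align 2 for target; target at 6 (size 2, align 2) → ends 8; total 8 bytes, alignment 4
uid at 0 (size 1, align 1) → ends 1
pad 3 to align 4 for gid
gid at 4 (size 4, align 4) → ends 8
rss at 8 (size 8, align 8) → ends 16
pid at 16 (size 1, align 1) → ends 17
pad 3 to align 4 for prio
prio at 20 (size 8, align 4) → ends 28
refcount at 28 (size 4, align 4) → ends 32
state at 32 (size 4, align 4) → ends 36
pad 4 to align 8 for lock
lock at 40 (size 8, align 8) → ends 48
total 48 bytes, alignment 8

48 bytes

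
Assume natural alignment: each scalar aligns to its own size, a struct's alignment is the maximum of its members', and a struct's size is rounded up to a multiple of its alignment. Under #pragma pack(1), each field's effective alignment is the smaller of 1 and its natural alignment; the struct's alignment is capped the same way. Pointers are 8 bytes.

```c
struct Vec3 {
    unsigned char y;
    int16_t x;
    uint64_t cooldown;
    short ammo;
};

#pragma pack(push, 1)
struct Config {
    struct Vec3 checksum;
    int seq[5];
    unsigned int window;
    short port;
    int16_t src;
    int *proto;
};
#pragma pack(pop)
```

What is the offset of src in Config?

Vec3: y at 0 (size 1, align 1) → ends 1; pad 1 to align 2 for x; x at 2 (size 2, align 2) → ends 4; pad 4 to align 8 for cooldown; cooldown at 8 (size 8, align 8) → ends 16; ammo at 16 (size 2, align 2) → ends 18; tail pad 6 to reach multiple of 8; total 24 bytes, alignment 8
checksum at 0 (size 24, align 1) → ends 24
seq at 24 (size 20, align 1) → ends 44
window at 44 (size 4, align 1) → ends 48
port at 48 (size 2, align 1) → ends 50
src at 50 (size 2, align 1) → ends 52

50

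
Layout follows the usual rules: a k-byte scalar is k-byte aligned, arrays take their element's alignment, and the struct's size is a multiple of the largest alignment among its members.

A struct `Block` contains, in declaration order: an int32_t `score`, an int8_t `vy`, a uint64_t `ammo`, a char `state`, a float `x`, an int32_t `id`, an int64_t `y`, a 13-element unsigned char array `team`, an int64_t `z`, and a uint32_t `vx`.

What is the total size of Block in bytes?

0..4  score  (4B, 4-aligned)
4..5  vy  (1B, 1-aligned)
5..8  -- padding (3B)
8..16  ammo  (8B, 8-aligned)
16..17  state  (1B, 1-aligned)
17..20  -- padding (3B)
20..24  x  (4B, 4-aligned)
24..28  id  (4B, 4-aligned)
28..32  -- padding (4B)
32..40  y  (8B, 8-aligned)
40..53  team  (13B, 1-aligned)
53..56  -- padding (3B)
56..64  z  (8B, 8-aligned)
64..68  vx  (4B, 4-aligned)
68..72  -- tail padding (4B)
sizeof = 72, alignof = 8

72 bytes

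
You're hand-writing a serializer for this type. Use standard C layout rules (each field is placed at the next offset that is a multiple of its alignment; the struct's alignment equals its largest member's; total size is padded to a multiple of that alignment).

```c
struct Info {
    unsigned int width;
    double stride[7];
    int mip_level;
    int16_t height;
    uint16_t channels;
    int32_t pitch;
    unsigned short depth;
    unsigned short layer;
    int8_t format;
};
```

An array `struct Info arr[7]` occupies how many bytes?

616

@0: width [4B, align 4] → 4
+4 pad (align 8)
@8: stride [56B, align 8] → 64
@64: mip_level [4B, align 4] → 68
@68: height [2B, align 2] → 70
@70: channels [2B, align 2] → 72
@72: pitch [4B, align 4] → 76
@76: depth [2B, align 2] → 78
@78: layer [2B, align 2] → 80
@80: format [1B, align 1] → 81
+7 tail pad (align 8)
size 88, align 8
array of 7: 7 × 88 = 616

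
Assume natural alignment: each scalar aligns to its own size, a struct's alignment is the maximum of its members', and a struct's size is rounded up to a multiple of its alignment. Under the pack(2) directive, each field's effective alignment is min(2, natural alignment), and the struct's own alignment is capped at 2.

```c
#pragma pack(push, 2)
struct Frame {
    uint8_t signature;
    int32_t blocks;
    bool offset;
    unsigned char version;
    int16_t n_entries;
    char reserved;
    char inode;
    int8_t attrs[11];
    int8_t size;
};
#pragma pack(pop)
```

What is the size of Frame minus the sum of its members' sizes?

1

@0: signature [1B, align 1] → 1
+1 pad (align 2)
@2: blocks [4B, align 2] → 6
@6: offset [1B, align 1] → 7
@7: version [1B, align 1] → 8
@8: n_entries [2B, align 2] → 10
@10: reserved [1B, align 1] → 11
@11: inode [1B, align 1] → 12
@12: attrs [11B, align 1] → 23
@23: size [1B, align 1] → 24
size 24, align 2
data bytes 23, size 24 → padding 1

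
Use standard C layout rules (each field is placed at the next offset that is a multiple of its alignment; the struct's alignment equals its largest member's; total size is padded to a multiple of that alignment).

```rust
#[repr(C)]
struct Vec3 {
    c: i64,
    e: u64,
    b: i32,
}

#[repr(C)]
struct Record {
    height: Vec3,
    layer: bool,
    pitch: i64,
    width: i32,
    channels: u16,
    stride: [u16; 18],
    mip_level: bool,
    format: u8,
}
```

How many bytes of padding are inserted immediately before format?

0

Vec3: c at 0 (size 8, align 8) → ends 8; e at 8 (size 8, align 8) → ends 16; b at 16 (size 4, align 4) → ends 20; tail pad 4 to reach multiple of 8; total 24 bytes, alignment 8
height at 0 (size 24, align 8) → ends 24
layer at 24 (size 1, align 1) → ends 25
pad 7 to align 8 for pitch
pitch at 32 (size 8, align 8) → ends 40
width at 40 (size 4, align 4) → ends 44
channels at 44 (size 2, align 2) → ends 46
stride at 46 (size 36, align 2) → ends 82
mip_level at 82 (size 1, align 1) → ends 83
format at 83 (size 1, align 1) → ends 84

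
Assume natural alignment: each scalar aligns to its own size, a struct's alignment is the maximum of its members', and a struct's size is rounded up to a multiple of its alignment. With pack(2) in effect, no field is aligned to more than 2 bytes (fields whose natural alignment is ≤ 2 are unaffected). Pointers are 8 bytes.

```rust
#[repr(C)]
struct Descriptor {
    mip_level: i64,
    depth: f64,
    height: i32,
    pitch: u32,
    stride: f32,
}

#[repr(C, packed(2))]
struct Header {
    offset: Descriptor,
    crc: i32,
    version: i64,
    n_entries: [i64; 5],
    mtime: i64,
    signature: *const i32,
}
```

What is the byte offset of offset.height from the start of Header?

Descriptor: 0..8  mip_level  (8B, 8-aligned); 8..16  depth  (8B, 8-aligned); 16..20  height  (4B, 4-aligned); 20..24  pitch  (4B, 4-aligned); 24..28  stride  (4B, 4-aligned); 28..32  -- tail padding (4B); sizeof = 32, alignof = 8
0..32  offset  (32B, 2-aligned)
within Descriptor: height at 16
0 + 16 = 16

16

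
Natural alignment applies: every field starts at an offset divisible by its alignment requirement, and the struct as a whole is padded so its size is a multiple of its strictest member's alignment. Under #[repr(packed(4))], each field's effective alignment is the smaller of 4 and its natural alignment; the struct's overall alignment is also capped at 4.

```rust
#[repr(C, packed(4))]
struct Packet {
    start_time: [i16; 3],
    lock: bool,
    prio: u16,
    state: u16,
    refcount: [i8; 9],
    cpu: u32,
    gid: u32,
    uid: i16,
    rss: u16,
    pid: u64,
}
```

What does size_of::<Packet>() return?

44 bytes

@0: start_time [6B, align 2] → 6
@6: lock [1B, align 1] → 7
+1 pad (align 2)
@8: prio [2B, align 2] → 10
@10: state [2B, align 2] → 12
@12: refcount [9B, align 1] → 21
+3 pad (align 4)
@24: cpu [4B, align 4] → 28
@28: gid [4B, align 4] → 32
@32: uid [2B, align 2] → 34
@34: rss [2B, align 2] → 36
@36: pid [8B, align 4] → 44
size 44, align 4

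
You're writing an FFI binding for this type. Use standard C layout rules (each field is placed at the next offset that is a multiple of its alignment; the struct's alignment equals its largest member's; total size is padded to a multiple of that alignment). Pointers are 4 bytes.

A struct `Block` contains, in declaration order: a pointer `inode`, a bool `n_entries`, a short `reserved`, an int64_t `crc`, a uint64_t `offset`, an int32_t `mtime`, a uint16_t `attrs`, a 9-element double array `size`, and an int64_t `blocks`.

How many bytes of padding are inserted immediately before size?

inode at 0 (size 4, align 4) → ends 4
n_entries at 4 (size 1, align 1) → ends 5
pad 1 to align 2 for reserved
reserved at 6 (size 2, align 2) → ends 8
crc at 8 (size 8, align 8) → ends 16
offset at 16 (size 8, align 8) → ends 24
mtime at 24 (size 4, align 4) → ends 28
attrs at 28 (size 2, align 2) → ends 30
pad 2 to align 8 for size
size at 32 (size 72, align 8) → ends 104

2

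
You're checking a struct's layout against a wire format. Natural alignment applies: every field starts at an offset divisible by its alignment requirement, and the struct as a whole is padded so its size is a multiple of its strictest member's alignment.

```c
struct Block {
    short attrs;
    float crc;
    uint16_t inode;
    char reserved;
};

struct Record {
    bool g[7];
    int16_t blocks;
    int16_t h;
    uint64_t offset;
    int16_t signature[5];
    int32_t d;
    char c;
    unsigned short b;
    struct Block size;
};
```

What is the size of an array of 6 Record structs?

336

Block: @0: attrs [2B, align 2] → 2; +2 pad (align 4); @4: crc [4B, align 4] → 8; @8: inode [2B, align 2] → 10; @10: reserved [1B, align 1] → 11; +1 tail pad (align 4); size 12, align 4
@0: g [7B, align 1] → 7
+1 pad (align 2)
@8: blocks [2B, align 2] → 10
@10: h [2B, align 2] → 12
+4 pad (align 8)
@16: offset [8B, align 8] → 24
@24: signature [10B, align 2] → 34
+2 pad (align 4)
@36: d [4B, align 4] → 40
@40: c [1B, align 1] → 41
+1 pad (align 2)
@42: b [2B, align 2] → 44
@44: size [12B, align 4] → 56
size 56, align 8
array of 6: 6 × 56 = 336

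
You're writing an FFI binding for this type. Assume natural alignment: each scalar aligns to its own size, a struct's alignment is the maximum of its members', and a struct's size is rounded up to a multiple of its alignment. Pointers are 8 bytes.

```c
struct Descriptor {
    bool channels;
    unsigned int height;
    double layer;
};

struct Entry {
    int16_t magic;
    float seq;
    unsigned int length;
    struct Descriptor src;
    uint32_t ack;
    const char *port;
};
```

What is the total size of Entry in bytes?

Descriptor: @0: channels [1B, align 1] → 1; +3 pad (align 4); @4: height [4B, align 4] → 8; @8: layer [8B, align 8] → 16; size 16, align 8
@0: magic [2B, align 2] → 2
+2 pad (align 4)
@4: seq [4B, align 4] → 8
@8: length [4B, align 4] → 12
+4 pad (align 8)
@16: src [16B, align 8] → 32
@32: ack [4B, align 4] → 36
+4 pad (align 8)
@40: port [8B, align 8] → 48
size 48, align 8

48 bytes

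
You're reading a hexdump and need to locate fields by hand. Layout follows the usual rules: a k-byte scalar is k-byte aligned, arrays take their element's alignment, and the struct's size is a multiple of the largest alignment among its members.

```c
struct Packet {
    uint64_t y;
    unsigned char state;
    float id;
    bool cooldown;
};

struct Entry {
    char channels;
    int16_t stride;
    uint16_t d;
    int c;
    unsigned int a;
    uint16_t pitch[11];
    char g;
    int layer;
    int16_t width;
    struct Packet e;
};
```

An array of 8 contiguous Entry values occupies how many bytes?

576

Packet: 0..8  y  (8B, 8-aligned); 8..9  state  (1B, 1-aligned); 9..12  -- padding (3B); 12..16  id  (4B, 4-aligned); 16..17  cooldown  (1B, 1-aligned); 17..24  -- tail padding (7B); sizeof = 24, alignof = 8
0..1  channels  (1B, 1-aligned)
1..2  -- padding (1B)
2..4  stride  (2B, 2-aligned)
4..6  d  (2B, 2-aligned)
6..8  -- padding (2B)
8..12  c  (4B, 4-aligned)
12..16  a  (4B, 4-aligned)
16..38  pitch  (22B, 2-aligned)
38..39  g  (1B, 1-aligned)
39..40  -- padding (1B)
40..44  layer  (4B, 4-aligned)
44..46  width  (2B, 2-aligned)
46..48  -- padding (2B)
48..72  e  (24B, 8-aligned)
sizeof = 72, alignof = 8
array of 8: 8 × 72 = 576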